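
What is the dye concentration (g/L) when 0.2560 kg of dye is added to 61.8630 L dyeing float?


Formula: Conc = dye_mass(kg) / volume(L) * 1000
Substituting: Conc = 0.2560 / 61.8630 * 1000
Result: 4.1382 g/L


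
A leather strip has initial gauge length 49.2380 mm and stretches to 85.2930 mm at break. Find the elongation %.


Formula: Elongation = (Lf - L0) / L0 * 100
Substituting: Elongation = (85.2930 - 49.2380) / 49.2380 * 100
Result: 73.2260 %


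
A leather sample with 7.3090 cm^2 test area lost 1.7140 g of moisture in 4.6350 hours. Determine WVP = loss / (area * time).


Formula: WVP = loss / (area * time)
Substituting: WVP = 1.7140 / (7.3090 * 4.6350)
Result: 0.0505945 g/(cm^2*hr)


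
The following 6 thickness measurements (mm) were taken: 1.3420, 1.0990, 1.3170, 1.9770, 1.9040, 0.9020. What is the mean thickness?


Formula: Average = sum / n
Substituting: Average = 8.5410 / 6
Result: 1.4235 mm


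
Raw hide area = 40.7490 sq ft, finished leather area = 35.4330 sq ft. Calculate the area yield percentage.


Formula: Yield = finished / raw * 100
Substituting: Yield = 35.4330 / 40.7490 * 100
Result: 86.9543 %


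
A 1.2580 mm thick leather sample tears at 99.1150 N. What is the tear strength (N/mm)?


Formula: Tear strength = force / thickness
Substituting: Tear strength = 99.1150 / 1.2580
Result: 78.7878 N/mm


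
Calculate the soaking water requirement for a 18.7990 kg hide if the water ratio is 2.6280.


Formula: Water = hide_weight * ratio
Substituting: Water = 18.7990 * 2.6280
Result: 49.4038 kg


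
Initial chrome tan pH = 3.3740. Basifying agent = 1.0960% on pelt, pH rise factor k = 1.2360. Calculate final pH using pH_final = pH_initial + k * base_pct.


Formula: pH_final = pH_initial + k * base_pct
Substituting: pH_final = 3.3740 + 1.2360 * 1.0960
Result: 4.7287


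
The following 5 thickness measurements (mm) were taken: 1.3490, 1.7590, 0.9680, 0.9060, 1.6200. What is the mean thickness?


Formula: Average = sum / n
Substituting: Average = 6.6020 / 5
Result: 1.3204 mm


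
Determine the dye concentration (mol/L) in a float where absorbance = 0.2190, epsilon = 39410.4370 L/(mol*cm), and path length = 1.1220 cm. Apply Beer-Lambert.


Formula: c = A / (epsilon * l)
Substituting: c = 0.2190 / (39410.4370 * 1.1220)
Result: 4.9527e-06 mol/L


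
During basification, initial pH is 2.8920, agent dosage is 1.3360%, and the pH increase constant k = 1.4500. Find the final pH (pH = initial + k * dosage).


Formula: pH_final = pH_initial + k * base_pct
Substituting: pH_final = 2.8920 + 1.4500 * 1.3360
Result: 4.8292


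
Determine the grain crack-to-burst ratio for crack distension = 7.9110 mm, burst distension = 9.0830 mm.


Formula: Ratio = crack / burst
Substituting: Ratio = 7.9110 / 9.0830
Result: 0.8710


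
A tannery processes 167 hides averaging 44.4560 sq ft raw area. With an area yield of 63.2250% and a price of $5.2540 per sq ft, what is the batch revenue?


Raw_total = N * avg_area = 167 * 44.4560 = 7424.1520 sq ft
Finished = Raw_total * yield / 100 = 7424.1520 * 63.2250 / 100 = 4693.9201 sq ft
Value = Finished * price = 4693.9201 * 5.2540 = 24661.8562 $


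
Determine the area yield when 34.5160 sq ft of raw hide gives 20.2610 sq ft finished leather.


Formula: Yield = finished / raw * 100
Substituting: Yield = 20.2610 / 34.5160 * 100
Result: 58.7003 %


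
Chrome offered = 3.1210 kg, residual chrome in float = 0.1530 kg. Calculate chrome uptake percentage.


Formula: Uptake = (offered - residual) / offered * 100
Substituting: Uptake = (3.1210 - 0.1530) / 3.1210 * 100
Result: 95.0977 %


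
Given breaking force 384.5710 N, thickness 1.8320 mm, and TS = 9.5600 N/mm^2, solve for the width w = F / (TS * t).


Formula: w = F / (TS * t)
Substituting: w = 384.5710 / (9.5600 * 1.8320)
Result: 21.9580 mm


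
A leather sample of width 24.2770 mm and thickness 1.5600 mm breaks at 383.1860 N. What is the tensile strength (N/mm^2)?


Formula: TS = force / (width * thickness)
Substituting: TS = 383.1860 / (24.2770 * 1.5600)
Result: 10.1179 N/mm^2


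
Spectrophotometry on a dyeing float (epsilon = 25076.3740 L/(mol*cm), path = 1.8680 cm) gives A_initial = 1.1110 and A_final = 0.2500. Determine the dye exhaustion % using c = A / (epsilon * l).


c_initial = A_i / (epsilon * l) = 1.1110 / (25076.3740 * 1.8680) = 2.3718e-05 mol/L
c_final = A_f / (epsilon * l) = 0.2500 / (25076.3740 * 1.8680) = 5.3370e-06 mol/L
Exhaustion = (c_initial - c_final) / c_initial * 100 = (2.3718e-05 - 5.3370e-06) / 2.3718e-05 * 100 = 77.4977 %


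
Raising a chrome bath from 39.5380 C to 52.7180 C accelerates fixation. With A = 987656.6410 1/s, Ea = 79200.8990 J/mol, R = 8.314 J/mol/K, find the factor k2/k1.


T1 = 39.5380 + 273.15 = 312.6880 K; T2 = 52.7180 + 273.15 = 325.8680 K
k1 = A * exp(-Ea/(R*T1)) = 987656.6410 * exp(-79200.8990/(8.314*312.6880)) = 5.8022e-08 1/s
k2 = A * exp(-Ea/(R*T2)) = 987656.6410 * exp(-79200.8990/(8.314*325.8680)) = 1.9894e-07 1/s
k2/k1 = 1.9894e-07 / 5.8022e-08 = 3.4288


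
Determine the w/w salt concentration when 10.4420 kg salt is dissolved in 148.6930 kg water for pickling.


Formula: Conc = salt / (water + salt) * 100
Substituting: Conc = 10.4420 / (148.6930 + 10.4420) * 100
Result: 6.5617 %


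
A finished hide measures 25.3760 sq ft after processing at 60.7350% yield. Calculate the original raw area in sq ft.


Formula: raw = finished * 100 / yield
Substituting: raw = 25.3760 * 100 / 60.7350
Result: 41.7815 sq ft


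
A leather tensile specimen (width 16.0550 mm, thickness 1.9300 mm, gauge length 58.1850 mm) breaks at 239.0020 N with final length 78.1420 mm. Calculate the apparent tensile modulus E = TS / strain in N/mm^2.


TS = F / (w * t) = 239.0020 / (16.0550 * 1.9300) = 7.7132 N/mm^2
strain = (Lf - L0) / L0 = (78.1420 - 58.1850) / 58.1850 = 0.3430
E = TS / strain = 7.7132 / 0.3430 = 22.4879 N/mm^2


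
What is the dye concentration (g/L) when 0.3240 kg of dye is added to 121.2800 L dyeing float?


Formula: Conc = dye_mass(kg) / volume(L) * 1000
Substituting: Conc = 0.3240 / 121.2800 * 1000
Result: 2.6715 g/L


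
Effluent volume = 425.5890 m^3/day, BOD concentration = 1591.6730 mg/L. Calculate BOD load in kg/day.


Formula: BOD_load = volume * conc / 1000
Substituting: BOD_load = 425.5890 * 1591.6730 / 1000
Result: 677.3985 kg/day


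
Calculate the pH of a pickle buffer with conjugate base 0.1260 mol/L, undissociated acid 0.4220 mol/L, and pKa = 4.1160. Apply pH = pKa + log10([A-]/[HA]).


ratio = [A-] / [HA] = 0.1260 / 0.4220 = 0.2986
log10(ratio) = -0.5249
pH = pKa + log10(ratio) = 4.1160 - 0.5249 = 3.5911


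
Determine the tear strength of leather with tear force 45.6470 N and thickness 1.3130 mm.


Formula: Tear strength = force / thickness
Substituting: Tear strength = 45.6470 / 1.3130
Result: 34.7654 N/mm


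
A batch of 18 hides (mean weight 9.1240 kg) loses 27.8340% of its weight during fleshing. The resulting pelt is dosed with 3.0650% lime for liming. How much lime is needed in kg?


Total_raw = N * avg_wt = 18 * 9.1240 = 164.2320 kg
Substrate = Total_raw * (1 - loss/100) = 164.2320 * (1 - 27.8340/100) = 118.5197 kg
Lime = Substrate * pct / 100 = 118.5197 * 3.0650 / 100 = 3.6326 kg


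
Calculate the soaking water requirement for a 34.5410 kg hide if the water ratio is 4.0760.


Formula: Water = hide_weight * ratio
Substituting: Water = 34.5410 * 4.0760
Result: 140.7891 kg


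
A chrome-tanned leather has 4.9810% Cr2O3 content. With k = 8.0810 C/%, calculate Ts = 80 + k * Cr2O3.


Formula: Ts = 80 + k * Cr2O3
Substituting: Ts = 80 + 8.0810 * 4.9810
Result: 120.2515 C


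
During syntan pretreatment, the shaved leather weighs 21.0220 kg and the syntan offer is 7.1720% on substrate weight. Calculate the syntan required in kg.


Formula: Syntan = substrate * pct / 100
Substituting: Syntan = 21.0220 * 7.1720 / 100
Result: 1.5077 kg


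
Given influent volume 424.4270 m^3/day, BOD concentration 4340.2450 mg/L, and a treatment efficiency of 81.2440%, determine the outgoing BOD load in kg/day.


Load_in = volume * conc / 1000 = 424.4270 * 4340.2450 / 1000 = 1842.1172 kg/day
Removed = Load_in * eff / 100 = 1842.1172 * 81.2440 / 100 = 1496.6097 kg/day
Load_out = Load_in - Removed = 1842.1172 - 1496.6097 = 345.5075 kg/day


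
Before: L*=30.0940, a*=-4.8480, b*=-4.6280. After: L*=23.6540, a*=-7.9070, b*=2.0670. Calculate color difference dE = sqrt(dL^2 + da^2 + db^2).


dL = -6.4400, da = -3.0590, db = 6.6950
dE = sqrt((-6.4400)^2 + (-3.0590)^2 + 6.6950^2) = 9.7803


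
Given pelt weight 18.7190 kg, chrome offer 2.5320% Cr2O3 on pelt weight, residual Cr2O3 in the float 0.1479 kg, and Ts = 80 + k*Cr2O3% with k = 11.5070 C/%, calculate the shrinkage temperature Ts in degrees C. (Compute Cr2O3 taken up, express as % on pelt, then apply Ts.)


Offered = pelt * offer_pct / 100 = 18.7190 * 2.5320 / 100 = 0.4740 kg
Uptake = offered - residual = 0.4740 - 0.1479 = 0.3261 kg
Cr2O3% on pelt = uptake / pelt * 100 = 0.3261 / 18.7190 * 100 = 1.7419 %
Ts = 80 + k * Cr2O3% = 80 + 11.5070 * 1.7419 = 100.0440 C


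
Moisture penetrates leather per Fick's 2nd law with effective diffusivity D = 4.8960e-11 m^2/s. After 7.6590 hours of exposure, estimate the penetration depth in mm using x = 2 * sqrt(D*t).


t = 7.6590 hr * 3600 = 27572.4000 s
D * t = 4.8960e-11 * 27572.4000 = 1.3499e-06
x = 2 * sqrt(D*t) = 2 * sqrt(1.3499e-06) = 0.00232374 m = 2.3237 mm


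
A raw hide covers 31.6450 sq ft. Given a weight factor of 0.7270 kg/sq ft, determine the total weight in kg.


Formula: Weight = area * weight_per_sqft
Substituting: Weight = 31.6450 * 0.7270
Result: 23.0059 kg


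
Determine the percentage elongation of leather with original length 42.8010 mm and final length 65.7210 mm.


Formula: Elongation = (Lf - L0) / L0 * 100
Substituting: Elongation = (65.7210 - 42.8010) / 42.8010 * 100
Result: 53.5502 %


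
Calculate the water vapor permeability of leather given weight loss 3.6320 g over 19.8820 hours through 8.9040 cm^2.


Formula: WVP = loss / (area * time)
Substituting: WVP = 3.6320 / (8.9040 * 19.8820)
Result: 0.0205164 g/(cm^2*hr)


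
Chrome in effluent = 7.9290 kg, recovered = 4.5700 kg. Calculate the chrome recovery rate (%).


Formula: Recovery = recovered / input * 100
Substituting: Recovery = 4.5700 / 7.9290 * 100
Result: 57.6365 %


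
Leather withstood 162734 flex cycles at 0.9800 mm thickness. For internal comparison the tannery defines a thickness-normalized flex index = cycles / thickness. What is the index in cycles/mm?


Formula: Index = cycles / thickness
Substituting: Index = 162734 / 0.9800
Result: 166055.1020 cycles/mm


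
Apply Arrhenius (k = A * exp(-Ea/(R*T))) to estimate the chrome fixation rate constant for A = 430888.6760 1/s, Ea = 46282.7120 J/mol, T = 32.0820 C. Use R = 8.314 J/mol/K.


T_K = T_C + 273.15 = 32.0820 + 273.15 = 305.2320 K
exponent = -Ea / (R * T_K) = -46282.7120 / (8.314 * 305.2320) = -18.2381
k = A * exp(exponent) = 430888.6760 * exp(-18.2381) = 0.00517219 1/s


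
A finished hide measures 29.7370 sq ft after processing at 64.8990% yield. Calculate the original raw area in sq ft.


Formula: raw = finished * 100 / yield
Substituting: raw = 29.7370 * 100 / 64.8990
Result: 45.8204 sq ft


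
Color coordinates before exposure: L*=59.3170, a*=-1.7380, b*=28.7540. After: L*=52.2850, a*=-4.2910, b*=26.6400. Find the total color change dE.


dL = -7.0320, da = -2.5530, db = -2.1140
dE = sqrt((-7.0320)^2 + (-2.5530)^2 + (-2.1140)^2) = 7.7740


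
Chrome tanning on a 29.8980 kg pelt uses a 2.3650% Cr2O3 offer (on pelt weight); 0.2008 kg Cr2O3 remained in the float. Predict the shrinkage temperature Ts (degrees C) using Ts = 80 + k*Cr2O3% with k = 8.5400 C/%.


Offered = pelt * offer_pct / 100 = 29.8980 * 2.3650 / 100 = 0.7071 kg
Uptake = offered - residual = 0.7071 - 0.2008 = 0.5063 kg
Cr2O3% on pelt = uptake / pelt * 100 = 0.5063 / 29.8980 * 100 = 1.6934 %
Ts = 80 + k * Cr2O3% = 80 + 8.5400 * 1.6934 = 94.4615 C


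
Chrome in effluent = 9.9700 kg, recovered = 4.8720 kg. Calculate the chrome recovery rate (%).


Formula: Recovery = recovered / input * 100
Substituting: Recovery = 4.8720 / 9.9700 * 100
Result: 48.8666 %


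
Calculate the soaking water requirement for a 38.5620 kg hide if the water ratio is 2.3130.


Formula: Water = hide_weight * ratio
Substituting: Water = 38.5620 * 2.3130
Result: 89.1939 kg


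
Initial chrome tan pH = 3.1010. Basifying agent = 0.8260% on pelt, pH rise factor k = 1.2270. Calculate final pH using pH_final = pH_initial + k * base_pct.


Formula: pH_final = pH_initial + k * base_pct
Substituting: pH_final = 3.1010 + 1.2270 * 0.8260
Result: 4.1145


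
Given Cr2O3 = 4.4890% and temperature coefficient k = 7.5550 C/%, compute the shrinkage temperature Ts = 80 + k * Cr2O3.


Formula: Ts = 80 + k * Cr2O3
Substituting: Ts = 80 + 7.5550 * 4.4890
Result: 113.9144 C


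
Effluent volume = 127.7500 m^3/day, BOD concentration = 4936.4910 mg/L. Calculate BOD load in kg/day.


Formula: BOD_load = volume * conc / 1000
Substituting: BOD_load = 127.7500 * 4936.4910 / 1000
Result: 630.6367 kg/day


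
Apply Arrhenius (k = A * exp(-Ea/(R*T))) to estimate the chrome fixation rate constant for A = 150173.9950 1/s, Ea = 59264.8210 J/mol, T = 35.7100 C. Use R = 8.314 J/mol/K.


T_K = T_C + 273.15 = 35.7100 + 273.15 = 308.8600 K
exponent = -Ea / (R * T_K) = -59264.8210 / (8.314 * 308.8600) = -23.0794
k = A * exp(exponent) = 150173.9950 * exp(-23.0794) = 1.4234e-05 1/s


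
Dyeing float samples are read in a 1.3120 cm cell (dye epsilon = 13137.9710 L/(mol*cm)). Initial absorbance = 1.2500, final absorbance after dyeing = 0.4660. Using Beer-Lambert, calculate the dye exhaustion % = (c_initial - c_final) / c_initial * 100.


c_initial = A_i / (epsilon * l) = 1.2500 / (13137.9710 * 1.3120) = 7.2518e-05 mol/L
c_final = A_f / (epsilon * l) = 0.4660 / (13137.9710 * 1.3120) = 2.7035e-05 mol/L
Exhaustion = (c_initial - c_final) / c_initial * 100 = (7.2518e-05 - 2.7035e-05) / 7.2518e-05 * 100 = 62.7200 %


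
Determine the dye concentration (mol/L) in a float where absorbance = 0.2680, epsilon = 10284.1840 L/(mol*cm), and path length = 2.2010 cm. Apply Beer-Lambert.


Formula: c = A / (epsilon * l)
Substituting: c = 0.2680 / (10284.1840 * 2.2010)
Result: 1.1840e-05 mol/L


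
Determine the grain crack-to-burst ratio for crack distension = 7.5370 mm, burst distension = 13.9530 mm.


Formula: Ratio = crack / burst
Substituting: Ratio = 7.5370 / 13.9530
Result: 0.5402


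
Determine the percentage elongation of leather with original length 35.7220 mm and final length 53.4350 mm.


Formula: Elongation = (Lf - L0) / L0 * 100
Substituting: Elongation = (53.4350 - 35.7220) / 35.7220 * 100
Result: 49.5857 %


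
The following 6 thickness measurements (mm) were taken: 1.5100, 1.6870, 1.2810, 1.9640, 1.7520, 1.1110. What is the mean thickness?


Formula: Average = sum / n
Substituting: Average = 9.3050 / 6
Result: 1.5508 mm


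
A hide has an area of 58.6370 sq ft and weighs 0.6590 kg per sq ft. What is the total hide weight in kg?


Formula: Weight = area * weight_per_sqft
Substituting: Weight = 58.6370 * 0.6590
Result: 38.6418 kg


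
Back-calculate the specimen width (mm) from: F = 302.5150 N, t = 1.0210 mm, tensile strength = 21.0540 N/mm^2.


Formula: w = F / (TS * t)
Substituting: w = 302.5150 / (21.0540 * 1.0210)
Result: 14.0730 mm


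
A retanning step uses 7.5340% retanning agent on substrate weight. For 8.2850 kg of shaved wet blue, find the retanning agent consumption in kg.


Formula: Retan = substrate * pct / 100
Substituting: Retan = 8.2850 * 7.5340 / 100
Result: 0.6242 kg


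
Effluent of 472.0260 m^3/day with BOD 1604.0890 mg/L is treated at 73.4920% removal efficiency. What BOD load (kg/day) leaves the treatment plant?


Load_in = volume * conc / 1000 = 472.0260 * 1604.0890 / 1000 = 757.1717 kg/day
Removed = Load_in * eff / 100 = 757.1717 * 73.4920 / 100 = 556.4606 kg/day
Load_out = Load_in - Removed = 757.1717 - 556.4606 = 200.7111 kg/day


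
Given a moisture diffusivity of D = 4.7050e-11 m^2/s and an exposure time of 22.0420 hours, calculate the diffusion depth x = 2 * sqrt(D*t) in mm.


t = 22.0420 hr * 3600 = 79351.2000 s
D * t = 4.7050e-11 * 79351.2000 = 3.7335e-06
x = 2 * sqrt(D*t) = 2 * sqrt(3.7335e-06) = 0.00386444 m = 3.8644 mm


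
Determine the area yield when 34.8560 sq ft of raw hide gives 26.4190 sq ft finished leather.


Formula: Yield = finished / raw * 100
Substituting: Yield = 26.4190 / 34.8560 * 100
Result: 75.7947 %


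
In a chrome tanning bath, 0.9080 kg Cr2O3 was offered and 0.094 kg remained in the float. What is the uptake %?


Formula: Uptake = (offered - residual) / offered * 100
Substituting: Uptake = (0.9080 - 0.094) / 0.9080 * 100
Result: 89.6476 %


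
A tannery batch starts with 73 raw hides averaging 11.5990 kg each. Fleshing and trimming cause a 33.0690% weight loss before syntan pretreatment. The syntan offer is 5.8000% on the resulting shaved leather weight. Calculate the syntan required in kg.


Total_raw = N * avg_wt = 73 * 11.5990 = 846.7270 kg
Substrate = Total_raw * (1 - loss/100) = 846.7270 * (1 - 33.0690/100) = 566.7228 kg
Syntan = Substrate * pct / 100 = 566.7228 * 5.8000 / 100 = 32.8699 kg


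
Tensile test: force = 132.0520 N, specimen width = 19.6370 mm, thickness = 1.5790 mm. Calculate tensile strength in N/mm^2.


Formula: TS = force / (width * thickness)
Substituting: TS = 132.0520 / (19.6370 * 1.5790)
Result: 4.2588 N/mm^2


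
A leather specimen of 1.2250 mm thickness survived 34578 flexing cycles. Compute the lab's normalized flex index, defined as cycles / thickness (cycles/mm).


Formula: Index = cycles / thickness
Substituting: Index = 34578 / 1.2250
Result: 28226.9388 cycles/mm


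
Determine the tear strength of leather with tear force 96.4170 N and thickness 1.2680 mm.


Formula: Tear strength = force / thickness
Substituting: Tear strength = 96.4170 / 1.2680
Result: 76.0386 N/mm


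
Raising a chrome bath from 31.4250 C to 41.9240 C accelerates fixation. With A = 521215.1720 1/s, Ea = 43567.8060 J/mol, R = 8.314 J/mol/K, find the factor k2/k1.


T1 = 31.4250 + 273.15 = 304.5750 K; T2 = 41.9240 + 273.15 = 315.0740 K
k1 = A * exp(-Ea/(R*T1)) = 521215.1720 * exp(-43567.8060/(8.314*304.5750)) = 0.0175738 1/s
k2 = A * exp(-Ea/(R*T2)) = 521215.1720 * exp(-43567.8060/(8.314*315.0740)) = 0.0311784 1/s
k2/k1 = 0.0311784 / 0.0175738 = 1.7741


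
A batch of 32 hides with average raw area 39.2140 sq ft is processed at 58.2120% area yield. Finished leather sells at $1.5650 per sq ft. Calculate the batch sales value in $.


Raw_total = N * avg_area = 32 * 39.2140 = 1254.8480 sq ft
Finished = Raw_total * yield / 100 = 1254.8480 * 58.2120 / 100 = 730.4721 sq ft
Value = Finished * price = 730.4721 * 1.5650 = 1143.1889 $


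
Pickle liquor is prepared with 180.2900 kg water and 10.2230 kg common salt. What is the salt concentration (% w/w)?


Formula: Conc = salt / (water + salt) * 100
Substituting: Conc = 10.2230 / (180.2900 + 10.2230) * 100
Result: 5.3660 %


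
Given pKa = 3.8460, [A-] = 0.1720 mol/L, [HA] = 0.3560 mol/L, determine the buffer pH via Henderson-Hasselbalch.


ratio = [A-] / [HA] = 0.1720 / 0.3560 = 0.4831
log10(ratio) = -0.3159
pH = pKa + log10(ratio) = 3.8460 - 0.3159 = 3.5301


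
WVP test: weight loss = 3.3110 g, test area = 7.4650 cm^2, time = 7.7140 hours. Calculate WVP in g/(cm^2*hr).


Formula: WVP = loss / (area * time)
Substituting: WVP = 3.3110 / (7.4650 * 7.7140)
Result: 0.0574976 g/(cm^2*hr)


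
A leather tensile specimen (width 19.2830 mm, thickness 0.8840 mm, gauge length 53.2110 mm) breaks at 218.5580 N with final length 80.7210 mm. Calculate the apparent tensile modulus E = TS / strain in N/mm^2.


TS = F / (w * t) = 218.5580 / (19.2830 * 0.8840) = 12.8215 N/mm^2
strain = (Lf - L0) / L0 = (80.7210 - 53.2110) / 53.2110 = 0.5170
E = TS / strain = 12.8215 / 0.5170 = 24.7999 N/mm^2


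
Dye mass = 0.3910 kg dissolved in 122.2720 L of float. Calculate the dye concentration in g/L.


Formula: Conc = dye_mass(kg) / volume(L) * 1000
Substituting: Conc = 0.3910 / 122.2720 * 1000
Result: 3.1978 g/L


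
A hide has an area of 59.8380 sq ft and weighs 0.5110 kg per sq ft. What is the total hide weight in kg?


Formula: Weight = area * weight_per_sqft
Substituting: Weight = 59.8380 * 0.5110
Result: 30.5772 kg


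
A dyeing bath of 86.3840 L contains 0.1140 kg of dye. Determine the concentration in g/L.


Formula: Conc = dye_mass(kg) / volume(L) * 1000
Substituting: Conc = 0.1140 / 86.3840 * 1000
Result: 1.3197 g/L


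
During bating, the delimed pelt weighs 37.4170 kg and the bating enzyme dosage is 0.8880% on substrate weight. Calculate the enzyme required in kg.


Formula: Enzyme = substrate * pct / 100
Substituting: Enzyme = 37.4170 * 0.8880 / 100
Result: 0.3323 kg


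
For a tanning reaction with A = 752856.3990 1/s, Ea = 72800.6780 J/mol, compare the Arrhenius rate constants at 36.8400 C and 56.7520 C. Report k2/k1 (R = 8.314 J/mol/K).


T1 = 36.8400 + 273.15 = 309.9900 K; T2 = 56.7520 + 273.15 = 329.9020 K
k1 = A * exp(-Ea/(R*T1)) = 752856.3990 * exp(-72800.6780/(8.314*309.9900)) = 4.0648e-07 1/s
k2 = A * exp(-Ea/(R*T2)) = 752856.3990 * exp(-72800.6780/(8.314*329.9020)) = 2.2361e-06 1/s
k2/k1 = 2.2361e-06 / 4.0648e-07 = 5.5010


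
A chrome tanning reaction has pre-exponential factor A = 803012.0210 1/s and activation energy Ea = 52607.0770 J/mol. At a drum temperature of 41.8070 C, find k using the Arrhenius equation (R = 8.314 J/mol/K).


T_K = T_C + 273.15 = 41.8070 + 273.15 = 314.9570 K
exponent = -Ea / (R * T_K) = -52607.0770 / (8.314 * 314.9570) = -20.0901
k = A * exp(exponent) = 803012.0210 * exp(-20.0901) = 0.00151247 1/s


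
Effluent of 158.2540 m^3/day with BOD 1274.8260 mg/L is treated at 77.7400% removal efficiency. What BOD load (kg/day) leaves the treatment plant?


Load_in = volume * conc / 1000 = 158.2540 * 1274.8260 / 1000 = 201.7463 kg/day
Removed = Load_in * eff / 100 = 201.7463 * 77.7400 / 100 = 156.8376 kg/day
Load_out = Load_in - Removed = 201.7463 - 156.8376 = 44.9087 kg/day


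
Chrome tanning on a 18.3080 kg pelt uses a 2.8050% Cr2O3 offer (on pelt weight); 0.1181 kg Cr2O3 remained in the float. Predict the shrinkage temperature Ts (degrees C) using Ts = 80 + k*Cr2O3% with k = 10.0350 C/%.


Offered = pelt * offer_pct / 100 = 18.3080 * 2.8050 / 100 = 0.5135 kg
Uptake = offered - residual = 0.5135 - 0.1181 = 0.3954 kg
Cr2O3% on pelt = uptake / pelt * 100 = 0.3954 / 18.3080 * 100 = 2.1599 %
Ts = 80 + k * Cr2O3% = 80 + 10.0350 * 2.1599 = 101.6749 C


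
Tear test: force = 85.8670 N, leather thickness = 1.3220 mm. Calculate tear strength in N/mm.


Formula: Tear strength = force / thickness
Substituting: Tear strength = 85.8670 / 1.3220
Result: 64.9523 N/mm


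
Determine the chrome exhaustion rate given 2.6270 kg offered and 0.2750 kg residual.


Formula: Uptake = (offered - residual) / offered * 100
Substituting: Uptake = (2.6270 - 0.2750) / 2.6270 * 100
Result: 89.5318 %


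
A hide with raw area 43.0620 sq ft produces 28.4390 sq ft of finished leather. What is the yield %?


Formula: Yield = finished / raw * 100
Substituting: Yield = 28.4390 / 43.0620 * 100
Result: 66.0420 %


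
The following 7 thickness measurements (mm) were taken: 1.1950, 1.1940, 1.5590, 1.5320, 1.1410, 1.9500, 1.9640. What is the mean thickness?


Formula: Average = sum / n
Substituting: Average = 10.5350 / 7
Result: 1.5050 mm


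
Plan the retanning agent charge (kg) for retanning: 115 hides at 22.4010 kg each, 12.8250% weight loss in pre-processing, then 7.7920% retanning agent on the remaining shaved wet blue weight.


Total_raw = N * avg_wt = 115 * 22.4010 = 2576.1150 kg
Substrate = Total_raw * (1 - loss/100) = 2576.1150 * (1 - 12.8250/100) = 2245.7283 kg
Retan = Substrate * pct / 100 = 2245.7283 * 7.7920 / 100 = 174.9871 kg


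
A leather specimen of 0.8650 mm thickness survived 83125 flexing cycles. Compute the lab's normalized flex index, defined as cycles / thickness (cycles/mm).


Formula: Index = cycles / thickness
Substituting: Index = 83125 / 0.8650
Result: 96098.2659 cycles/mm


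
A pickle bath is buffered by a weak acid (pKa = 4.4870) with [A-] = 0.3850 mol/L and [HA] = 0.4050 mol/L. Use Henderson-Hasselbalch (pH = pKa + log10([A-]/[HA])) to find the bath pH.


ratio = [A-] / [HA] = 0.3850 / 0.4050 = 0.9506
log10(ratio) = -0.0219943
pH = pKa + log10(ratio) = 4.4870 - 0.0219943 = 4.4650


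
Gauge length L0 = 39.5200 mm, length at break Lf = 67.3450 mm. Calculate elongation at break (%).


Formula: Elongation = (Lf - L0) / L0 * 100
Substituting: Elongation = (67.3450 - 39.5200) / 39.5200 * 100
Result: 70.4074 %


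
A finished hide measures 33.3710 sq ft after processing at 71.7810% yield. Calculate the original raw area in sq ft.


Formula: raw = finished * 100 / yield
Substituting: raw = 33.3710 * 100 / 71.7810
Result: 46.4900 sq ft


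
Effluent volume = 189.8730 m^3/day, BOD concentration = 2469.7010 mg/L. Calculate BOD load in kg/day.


Formula: BOD_load = volume * conc / 1000
Substituting: BOD_load = 189.8730 * 2469.7010 / 1000
Result: 468.9295 kg/day


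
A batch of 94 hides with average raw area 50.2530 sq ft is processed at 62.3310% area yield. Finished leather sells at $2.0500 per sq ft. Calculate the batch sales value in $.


Raw_total = N * avg_area = 94 * 50.2530 = 4723.7820 sq ft
Finished = Raw_total * yield / 100 = 4723.7820 * 62.3310 / 100 = 2944.3806 sq ft
Value = Finished * price = 2944.3806 * 2.0500 = 6035.9801 $


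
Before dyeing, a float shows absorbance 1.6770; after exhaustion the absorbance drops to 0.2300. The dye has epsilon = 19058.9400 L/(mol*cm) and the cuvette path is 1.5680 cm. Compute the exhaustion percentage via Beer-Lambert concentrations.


c_initial = A_i / (epsilon * l) = 1.6770 / (19058.9400 * 1.5680) = 5.6116e-05 mol/L
c_final = A_f / (epsilon * l) = 0.2300 / (19058.9400 * 1.5680) = 7.6963e-06 mol/L
Exhaustion = (c_initial - c_final) / c_initial * 100 = (5.6116e-05 - 7.6963e-06) / 5.6116e-05 * 100 = 86.2850 %


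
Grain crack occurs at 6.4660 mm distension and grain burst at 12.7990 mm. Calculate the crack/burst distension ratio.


Formula: Ratio = crack / burst
Substituting: Ratio = 6.4660 / 12.7990
Result: 0.5052


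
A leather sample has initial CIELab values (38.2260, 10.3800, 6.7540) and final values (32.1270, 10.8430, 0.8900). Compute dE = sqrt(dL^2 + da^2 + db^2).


dL = -6.0990, da = 0.4630, db = -5.8640
dE = sqrt((-6.0990)^2 + 0.4630^2 + (-5.8640)^2) = 8.4734


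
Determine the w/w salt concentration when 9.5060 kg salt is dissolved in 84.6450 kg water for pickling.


Formula: Conc = salt / (water + salt) * 100
Substituting: Conc = 9.5060 / (84.6450 + 9.5060) * 100
Result: 10.0965 %


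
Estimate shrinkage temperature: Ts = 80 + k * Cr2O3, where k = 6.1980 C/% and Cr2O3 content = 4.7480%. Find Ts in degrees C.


Formula: Ts = 80 + k * Cr2O3
Substituting: Ts = 80 + 6.1980 * 4.7480
Result: 109.4281 C


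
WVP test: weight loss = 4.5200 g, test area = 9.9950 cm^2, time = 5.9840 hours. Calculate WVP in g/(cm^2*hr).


Formula: WVP = loss / (area * time)
Substituting: WVP = 4.5200 / (9.9950 * 5.9840)
Result: 0.0755725 g/(cm^2*hr)


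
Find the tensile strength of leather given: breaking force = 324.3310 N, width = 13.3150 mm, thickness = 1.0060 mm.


Formula: TS = force / (width * thickness)
Substituting: TS = 324.3310 / (13.3150 * 1.0060)
Result: 24.2130 N/mm^2


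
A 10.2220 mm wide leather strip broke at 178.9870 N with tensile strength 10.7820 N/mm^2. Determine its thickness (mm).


Formula: t = F / (TS * w)
Substituting: t = 178.9870 / (10.7820 * 10.2220)
Result: 1.6240 mm


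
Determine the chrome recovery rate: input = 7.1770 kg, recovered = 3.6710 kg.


Formula: Recovery = recovered / input * 100
Substituting: Recovery = 3.6710 / 7.1770 * 100
Result: 51.1495 %


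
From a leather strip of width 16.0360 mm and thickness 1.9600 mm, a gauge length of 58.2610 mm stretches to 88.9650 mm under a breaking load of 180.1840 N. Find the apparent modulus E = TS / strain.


TS = F / (w * t) = 180.1840 / (16.0360 * 1.9600) = 5.7328 N/mm^2
strain = (Lf - L0) / L0 = (88.9650 - 58.2610) / 58.2610 = 0.5270
E = TS / strain = 5.7328 / 0.5270 = 10.8780 N/mm^2


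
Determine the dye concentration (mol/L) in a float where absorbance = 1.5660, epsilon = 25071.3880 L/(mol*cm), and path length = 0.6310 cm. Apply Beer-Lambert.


Formula: c = A / (epsilon * l)
Substituting: c = 1.5660 / (25071.3880 * 0.6310)
Result: 9.8988e-05 mol/L


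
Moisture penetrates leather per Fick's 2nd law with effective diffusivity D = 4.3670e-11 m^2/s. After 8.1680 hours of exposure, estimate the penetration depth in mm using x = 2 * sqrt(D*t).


t = 8.1680 hr * 3600 = 29404.8000 s
D * t = 4.3670e-11 * 29404.8000 = 1.2841e-06
x = 2 * sqrt(D*t) = 2 * sqrt(1.2841e-06) = 0.00226637 m = 2.2664 mm


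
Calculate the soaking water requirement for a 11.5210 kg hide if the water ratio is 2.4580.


Formula: Water = hide_weight * ratio
Substituting: Water = 11.5210 * 2.4580
Result: 28.3186 kg


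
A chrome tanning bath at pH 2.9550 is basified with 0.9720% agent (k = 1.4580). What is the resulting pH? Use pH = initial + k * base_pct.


Formula: pH_final = pH_initial + k * base_pct
Substituting: pH_final = 2.9550 + 1.4580 * 0.9720
Result: 4.3722


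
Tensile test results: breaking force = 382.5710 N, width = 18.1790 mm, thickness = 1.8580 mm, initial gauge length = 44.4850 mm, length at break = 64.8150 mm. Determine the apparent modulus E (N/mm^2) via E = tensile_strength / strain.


TS = F / (w * t) = 382.5710 / (18.1790 * 1.8580) = 11.3265 N/mm^2
strain = (Lf - L0) / L0 = (64.8150 - 44.4850) / 44.4850 = 0.4570
E = TS / strain = 11.3265 / 0.4570 = 24.7841 N/mm^2


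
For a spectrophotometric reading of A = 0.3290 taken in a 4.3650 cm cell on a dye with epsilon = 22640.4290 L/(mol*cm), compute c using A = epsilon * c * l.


Formula: c = A / (epsilon * l)
Substituting: c = 0.3290 / (22640.4290 * 4.3650)
Result: 3.3291e-06 mol/L


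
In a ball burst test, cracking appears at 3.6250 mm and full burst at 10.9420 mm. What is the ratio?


Formula: Ratio = crack / burst
Substituting: Ratio = 3.6250 / 10.9420
Result: 0.3313


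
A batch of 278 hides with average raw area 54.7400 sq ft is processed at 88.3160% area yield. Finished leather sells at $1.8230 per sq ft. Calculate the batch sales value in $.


Raw_total = N * avg_area = 278 * 54.7400 = 15217.7200 sq ft
Finished = Raw_total * yield / 100 = 15217.7200 * 88.3160 / 100 = 13439.6816 sq ft
Value = Finished * price = 13439.6816 * 1.8230 = 24500.5395 $


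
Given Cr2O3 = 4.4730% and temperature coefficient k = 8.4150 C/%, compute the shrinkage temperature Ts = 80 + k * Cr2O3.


Formula: Ts = 80 + k * Cr2O3
Substituting: Ts = 80 + 8.4150 * 4.4730
Result: 117.6403 C


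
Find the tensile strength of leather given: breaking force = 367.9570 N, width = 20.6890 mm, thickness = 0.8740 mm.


Formula: TS = force / (width * thickness)
Substituting: TS = 367.9570 / (20.6890 * 0.8740)
Result: 20.3491 N/mm^2


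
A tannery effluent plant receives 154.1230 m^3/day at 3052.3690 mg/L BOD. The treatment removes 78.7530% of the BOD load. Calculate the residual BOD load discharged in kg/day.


Load_in = volume * conc / 1000 = 154.1230 * 3052.3690 / 1000 = 470.4403 kg/day
Removed = Load_in * eff / 100 = 470.4403 * 78.7530 / 100 = 370.4858 kg/day
Load_out = Load_in - Removed = 470.4403 - 370.4858 = 99.9544 kg/day


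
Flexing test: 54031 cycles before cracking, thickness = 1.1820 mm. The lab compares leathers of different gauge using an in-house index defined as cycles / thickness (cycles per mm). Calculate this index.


Formula: Index = cycles / thickness
Substituting: Index = 54031 / 1.1820
Result: 45711.5059 cycles/mm


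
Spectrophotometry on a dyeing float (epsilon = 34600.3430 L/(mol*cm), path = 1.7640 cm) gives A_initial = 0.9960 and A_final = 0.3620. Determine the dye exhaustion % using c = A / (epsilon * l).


c_initial = A_i / (epsilon * l) = 0.9960 / (34600.3430 * 1.7640) = 1.6319e-05 mol/L
c_final = A_f / (epsilon * l) = 0.3620 / (34600.3430 * 1.7640) = 5.9310e-06 mol/L
Exhaustion = (c_initial - c_final) / c_initial * 100 = (1.6319e-05 - 5.9310e-06) / 1.6319e-05 * 100 = 63.6546 %


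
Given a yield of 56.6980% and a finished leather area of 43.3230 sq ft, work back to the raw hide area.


Formula: raw = finished * 100 / yield
Substituting: raw = 43.3230 * 100 / 56.6980
Result: 76.4101 sq ft


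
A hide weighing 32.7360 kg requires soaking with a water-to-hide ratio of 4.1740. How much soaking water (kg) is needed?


Formula: Water = hide_weight * ratio
Substituting: Water = 32.7360 * 4.1740
Result: 136.6401 kg


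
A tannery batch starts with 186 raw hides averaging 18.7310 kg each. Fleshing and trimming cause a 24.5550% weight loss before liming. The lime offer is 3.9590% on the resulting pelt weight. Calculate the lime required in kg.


Total_raw = N * avg_wt = 186 * 18.7310 = 3483.9660 kg
Substrate = Total_raw * (1 - loss/100) = 3483.9660 * (1 - 24.5550/100) = 2628.4781 kg
Lime = Substrate * pct / 100 = 2628.4781 * 3.9590 / 100 = 104.0614 kg


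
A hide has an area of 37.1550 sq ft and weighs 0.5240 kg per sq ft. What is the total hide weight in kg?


Formula: Weight = area * weight_per_sqft
Substituting: Weight = 37.1550 * 0.5240
Result: 19.4692 kg


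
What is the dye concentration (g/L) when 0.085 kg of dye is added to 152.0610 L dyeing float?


Formula: Conc = dye_mass(kg) / volume(L) * 1000
Substituting: Conc = 0.085 / 152.0610 * 1000
Result: 0.5590 g/L


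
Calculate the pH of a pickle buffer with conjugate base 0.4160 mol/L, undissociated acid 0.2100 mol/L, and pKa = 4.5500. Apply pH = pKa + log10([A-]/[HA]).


ratio = [A-] / [HA] = 0.4160 / 0.2100 = 1.9810
log10(ratio) = 0.2969
pH = pKa + log10(ratio) = 4.5500 + 0.2969 = 4.8469


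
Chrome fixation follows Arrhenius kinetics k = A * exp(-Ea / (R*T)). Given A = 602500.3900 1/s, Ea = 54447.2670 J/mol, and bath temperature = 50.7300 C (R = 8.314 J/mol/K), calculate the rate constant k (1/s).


T_K = T_C + 273.15 = 50.7300 + 273.15 = 323.8800 K
exponent = -Ea / (R * T_K) = -54447.2670 / (8.314 * 323.8800) = -20.2200
k = A * exp(exponent) = 602500.3900 * exp(-20.2200) = 9.9657e-04 1/s


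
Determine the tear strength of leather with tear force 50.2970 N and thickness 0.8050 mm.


Formula: Tear strength = force / thickness
Substituting: Tear strength = 50.2970 / 0.8050
Result: 62.4807 N/mm


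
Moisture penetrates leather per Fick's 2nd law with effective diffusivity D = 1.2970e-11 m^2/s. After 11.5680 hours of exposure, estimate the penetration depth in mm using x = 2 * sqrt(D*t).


t = 11.5680 hr * 3600 = 41644.8000 s
D * t = 1.2970e-11 * 41644.8000 = 5.4013e-07
x = 2 * sqrt(D*t) = 2 * sqrt(5.4013e-07) = 0.00146987 m = 1.4699 mm


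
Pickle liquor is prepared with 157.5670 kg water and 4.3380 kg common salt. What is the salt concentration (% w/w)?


Formula: Conc = salt / (water + salt) * 100
Substituting: Conc = 4.3380 / (157.5670 + 4.3380) * 100
Result: 2.6793 %


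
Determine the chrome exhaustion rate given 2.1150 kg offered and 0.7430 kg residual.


Formula: Uptake = (offered - residual) / offered * 100
Substituting: Uptake = (2.1150 - 0.7430) / 2.1150 * 100
Result: 64.8700 %


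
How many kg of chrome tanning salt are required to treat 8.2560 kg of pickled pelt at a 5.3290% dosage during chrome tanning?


Formula: Chrome = substrate * pct / 100
Substituting: Chrome = 8.2560 * 5.3290 / 100
Result: 0.4400 kg


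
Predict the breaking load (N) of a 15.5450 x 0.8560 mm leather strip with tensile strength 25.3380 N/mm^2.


Formula: F = TS * w * t
Substituting: F = 25.3380 * 15.5450 * 0.8560
Result: 337.1606 N


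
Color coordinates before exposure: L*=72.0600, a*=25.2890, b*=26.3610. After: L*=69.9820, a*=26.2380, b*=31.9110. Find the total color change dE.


dL = -2.0780, da = 0.9490, db = 5.5500
dE = sqrt((-2.0780)^2 + 0.9490^2 + 5.5500^2) = 6.0018


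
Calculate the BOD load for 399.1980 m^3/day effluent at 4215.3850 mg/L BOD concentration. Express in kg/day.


Formula: BOD_load = volume * conc / 1000
Substituting: BOD_load = 399.1980 * 4215.3850 / 1000
Result: 1682.7733 kg/day


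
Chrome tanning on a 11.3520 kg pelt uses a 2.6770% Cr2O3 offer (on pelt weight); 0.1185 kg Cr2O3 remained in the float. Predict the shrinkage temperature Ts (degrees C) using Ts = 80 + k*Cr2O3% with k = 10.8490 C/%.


Offered = pelt * offer_pct / 100 = 11.3520 * 2.6770 / 100 = 0.3039 kg
Uptake = offered - residual = 0.3039 - 0.1185 = 0.1854 kg
Cr2O3% on pelt = uptake / pelt * 100 = 0.1854 / 11.3520 * 100 = 1.6331 %
Ts = 80 + k * Cr2O3% = 80 + 10.8490 * 1.6331 = 97.7178 C


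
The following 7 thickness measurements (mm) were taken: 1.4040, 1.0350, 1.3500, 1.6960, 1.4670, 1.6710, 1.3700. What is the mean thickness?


Formula: Average = sum / n
Substituting: Average = 9.9930 / 7
Result: 1.4276 mm


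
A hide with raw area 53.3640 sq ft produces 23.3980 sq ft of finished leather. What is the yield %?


Formula: Yield = finished / raw * 100
Substituting: Yield = 23.3980 / 53.3640 * 100
Result: 43.8460 %


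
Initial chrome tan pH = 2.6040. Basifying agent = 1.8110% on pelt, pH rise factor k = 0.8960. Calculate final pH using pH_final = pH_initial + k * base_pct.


Formula: pH_final = pH_initial + k * base_pct
Substituting: pH_final = 2.6040 + 0.8960 * 1.8110
Result: 4.2267


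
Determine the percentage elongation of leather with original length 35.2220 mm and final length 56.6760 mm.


Formula: Elongation = (Lf - L0) / L0 * 100
Substituting: Elongation = (56.6760 - 35.2220) / 35.2220 * 100
Result: 60.9108 %


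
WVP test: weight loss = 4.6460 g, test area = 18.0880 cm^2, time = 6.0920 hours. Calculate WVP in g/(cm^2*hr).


Formula: WVP = loss / (area * time)
Substituting: WVP = 4.6460 / (18.0880 * 6.0920)
Result: 0.0421627 g/(cm^2*hr)


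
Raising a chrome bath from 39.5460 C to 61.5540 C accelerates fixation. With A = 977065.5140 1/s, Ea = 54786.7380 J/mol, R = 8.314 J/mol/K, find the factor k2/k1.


T1 = 39.5460 + 273.15 = 312.6960 K; T2 = 61.5540 + 273.15 = 334.7040 K
k1 = A * exp(-Ea/(R*T1)) = 977065.5140 * exp(-54786.7380/(8.314*312.6960)) = 6.8815e-04 1/s
k2 = A * exp(-Ea/(R*T2)) = 977065.5140 * exp(-54786.7380/(8.314*334.7040)) = 0.00275091 1/s
k2/k1 = 0.00275091 / 6.8815e-04 = 3.9975


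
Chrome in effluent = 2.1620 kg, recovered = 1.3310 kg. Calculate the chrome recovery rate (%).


Formula: Recovery = recovered / input * 100
Substituting: Recovery = 1.3310 / 2.1620 * 100
Result: 61.5634 %


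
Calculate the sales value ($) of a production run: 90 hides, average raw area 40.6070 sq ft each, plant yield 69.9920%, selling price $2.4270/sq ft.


Raw_total = N * avg_area = 90 * 40.6070 = 3654.6300 sq ft
Finished = Raw_total * yield / 100 = 3654.6300 * 69.9920 / 100 = 2557.9486 sq ft
Value = Finished * price = 2557.9486 * 2.4270 = 6208.1413 $


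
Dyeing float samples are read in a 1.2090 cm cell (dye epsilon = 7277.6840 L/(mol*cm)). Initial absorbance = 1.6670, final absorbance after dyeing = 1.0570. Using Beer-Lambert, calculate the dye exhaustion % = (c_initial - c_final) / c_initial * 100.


c_initial = A_i / (epsilon * l) = 1.6670 / (7277.6840 * 1.2090) = 1.8946e-04 mol/L
c_final = A_f / (epsilon * l) = 1.0570 / (7277.6840 * 1.2090) = 1.2013e-04 mol/L
Exhaustion = (c_initial - c_final) / c_initial * 100 = (1.8946e-04 - 1.2013e-04) / 1.8946e-04 * 100 = 36.5927 %
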